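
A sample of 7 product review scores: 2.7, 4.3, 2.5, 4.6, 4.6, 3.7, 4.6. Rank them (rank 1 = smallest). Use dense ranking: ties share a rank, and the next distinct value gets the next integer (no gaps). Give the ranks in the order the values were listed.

2, 4, 1, 5, 5, 3, 5

Sorted (ascending): 2.5, 2.7, 3.7, 4.3, 4.6, 4.6, 4.6
The 3 values of 4.6 share dense rank 5.
Remaining distinct values take the next consecutive integers.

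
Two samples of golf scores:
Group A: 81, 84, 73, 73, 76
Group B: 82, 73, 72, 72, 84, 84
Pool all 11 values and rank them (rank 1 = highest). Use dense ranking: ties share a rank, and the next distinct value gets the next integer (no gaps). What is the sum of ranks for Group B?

21

Sorted (descending): 84, 84, 84, 82, 81, 76, 73, 73, 73, 72, 72
The 3 values of 84 share dense rank 1.
The 3 values of 73 share dense rank 5.
The 2 values of 72 share dense rank 6.
Remaining distinct values take the next consecutive integers.
Group B values → pooled ranks: 82→2, 73→5, 72→6, 72→6, 84→1, 84→1
Rank sum = 2 + 5 + 6 + 6 + 1 + 1 = 21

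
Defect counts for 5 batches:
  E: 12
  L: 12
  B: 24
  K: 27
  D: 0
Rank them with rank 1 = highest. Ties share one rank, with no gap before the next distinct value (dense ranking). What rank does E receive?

3

Sorted (descending): 27, 24, 12, 12, 0
The 2 values of 12 share dense rank 3.
Remaining distinct values take the next consecutive integers.
E has value 12 → rank 3.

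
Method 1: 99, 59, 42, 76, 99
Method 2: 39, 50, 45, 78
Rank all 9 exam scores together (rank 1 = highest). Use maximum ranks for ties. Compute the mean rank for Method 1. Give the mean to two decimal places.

4.20

Sorted (descending): 99, 99, 78, 76, 59, 50, 45, 42, 39
The 2 values of 99 occupy positions 1–2 → each gets rank 2.
Method 1 values → pooled ranks: 99→2, 59→5, 42→8, 76→4, 99→2
Mean rank = (2 + 5 + 8 + 4 + 2) / 5 = 4.20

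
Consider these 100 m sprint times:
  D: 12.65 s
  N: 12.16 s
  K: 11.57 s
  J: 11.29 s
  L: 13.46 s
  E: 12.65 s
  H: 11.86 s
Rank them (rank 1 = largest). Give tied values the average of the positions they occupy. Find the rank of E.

2.5

Sorted (descending): 13.46, 12.65, 12.65, 12.16, 11.86, 11.57, 11.29
The 2 values of 12.65 occupy positions 2–3 → average rank (2+3)/2 = 2.5.
E has value 12.65 s → rank 2.5.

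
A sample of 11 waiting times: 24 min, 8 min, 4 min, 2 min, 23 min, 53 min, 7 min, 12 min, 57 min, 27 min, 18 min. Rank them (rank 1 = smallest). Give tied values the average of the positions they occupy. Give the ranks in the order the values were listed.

Sorted (ascending): 2, 4, 7, 8, 12, 18, 23, 24, 27, 53, 57
No ties — each value takes its position as its rank.

8, 4, 2, 1, 7, 10, 3, 5, 11, 9, 6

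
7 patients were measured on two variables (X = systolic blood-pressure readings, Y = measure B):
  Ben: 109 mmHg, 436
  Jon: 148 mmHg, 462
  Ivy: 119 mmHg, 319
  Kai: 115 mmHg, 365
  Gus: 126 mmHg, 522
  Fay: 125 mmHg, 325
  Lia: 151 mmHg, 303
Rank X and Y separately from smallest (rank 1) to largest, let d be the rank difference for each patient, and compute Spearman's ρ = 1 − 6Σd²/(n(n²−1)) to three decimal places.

-0.107

Ranks of variable 1: 1, 6, 3, 2, 5, 4, 7
Ranks of variable 2: 5, 6, 2, 4, 7, 3, 1
d = r₁ − r₂: -4, 0, 1, -2, -2, 1, 6
d²: 16, 0, 1, 4, 4, 1, 36; Σd² = 62
ρ = 1 − 6·62/(7·48) = 1 − 372/336 = -0.107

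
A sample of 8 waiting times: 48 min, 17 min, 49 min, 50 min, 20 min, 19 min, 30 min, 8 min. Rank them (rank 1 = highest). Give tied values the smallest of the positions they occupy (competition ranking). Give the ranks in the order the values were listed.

Sorted (descending): 50, 49, 48, 30, 20, 19, 17, 8
No ties — each value takes its position as its rank.

3, 7, 2, 1, 5, 6, 4, 8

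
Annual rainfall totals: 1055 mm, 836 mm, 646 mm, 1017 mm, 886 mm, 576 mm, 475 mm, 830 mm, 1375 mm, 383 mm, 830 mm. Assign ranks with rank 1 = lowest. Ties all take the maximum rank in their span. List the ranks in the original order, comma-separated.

Sorted (ascending): 383, 475, 576, 646, 830, 830, 836, 886, 1017, 1055, 1375
The 2 values of 830 occupy positions 5–6 → each gets rank 6.

10, 7, 4, 9, 8, 3, 2, 6, 11, 1, 6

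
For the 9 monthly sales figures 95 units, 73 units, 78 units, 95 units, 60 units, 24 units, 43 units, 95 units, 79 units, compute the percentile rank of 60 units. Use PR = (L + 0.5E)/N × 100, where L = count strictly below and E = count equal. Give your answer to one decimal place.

N = 9.
Strictly below 60: 2. Equal to 60: 1.
PR = (2 + 0.5·1)/9 × 100 = 27.8

27.8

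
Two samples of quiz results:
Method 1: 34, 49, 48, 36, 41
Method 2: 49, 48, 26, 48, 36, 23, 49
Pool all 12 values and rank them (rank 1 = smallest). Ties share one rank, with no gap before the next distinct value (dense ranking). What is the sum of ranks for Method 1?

Sorted (ascending): 23, 26, 34, 36, 36, 41, 48, 48, 48, 49, 49, 49
The 2 values of 36 share dense rank 4.
The 3 values of 48 share dense rank 6.
The 3 values of 49 share dense rank 7.
Remaining distinct values take the next consecutive integers.
Method 1 values → pooled ranks: 34→3, 49→7, 48→6, 36→4, 41→5
Rank sum = 3 + 7 + 6 + 4 + 5 = 25

25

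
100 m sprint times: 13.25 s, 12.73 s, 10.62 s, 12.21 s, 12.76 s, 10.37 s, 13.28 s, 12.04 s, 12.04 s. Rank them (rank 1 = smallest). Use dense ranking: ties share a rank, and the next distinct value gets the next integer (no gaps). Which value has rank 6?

12.76

Sorted (ascending): 10.37, 10.62, 12.04, 12.04, 12.21, 12.73, 12.76, 13.25, 13.28
The 2 values of 12.04 share dense rank 3.
Remaining distinct values take the next consecutive integers.
Rank 6 → value 12.76.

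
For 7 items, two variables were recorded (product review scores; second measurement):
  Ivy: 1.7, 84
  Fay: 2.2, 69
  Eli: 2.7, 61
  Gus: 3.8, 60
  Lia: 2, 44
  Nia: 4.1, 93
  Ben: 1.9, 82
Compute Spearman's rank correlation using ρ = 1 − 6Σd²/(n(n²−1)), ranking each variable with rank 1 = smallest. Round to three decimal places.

-0.036

Ranks of variable 1: 1, 4, 5, 6, 3, 7, 2
Ranks of variable 2: 6, 4, 3, 2, 1, 7, 5
d = r₁ − r₂: -5, 0, 2, 4, 2, 0, -3
d²: 25, 0, 4, 16, 4, 0, 9; Σd² = 58
ρ = 1 − 6·58/(7·48) = 1 − 348/336 = -0.036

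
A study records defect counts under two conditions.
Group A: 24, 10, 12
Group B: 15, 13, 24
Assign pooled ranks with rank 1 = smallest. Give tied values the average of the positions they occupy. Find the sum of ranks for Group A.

8.5

Sorted (ascending): 10, 12, 13, 15, 24, 24
The 2 values of 24 occupy positions 5–6 → average rank (5+6)/2 = 5.5.
Group A values → pooled ranks: 24→5.5, 10→1, 12→2
Rank sum = 5.5 + 1 + 2 = 8.5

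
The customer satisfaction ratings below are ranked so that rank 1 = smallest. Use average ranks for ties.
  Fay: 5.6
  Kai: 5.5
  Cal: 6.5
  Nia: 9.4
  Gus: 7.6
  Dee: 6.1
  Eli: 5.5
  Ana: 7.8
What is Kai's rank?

1.5

Sorted (ascending): 5.5, 5.5, 5.6, 6.1, 6.5, 7.6, 7.8, 9.4
The 2 values of 5.5 occupy positions 1–2 → average rank (1+2)/2 = 1.5.
Kai has value 5.5 → rank 1.5.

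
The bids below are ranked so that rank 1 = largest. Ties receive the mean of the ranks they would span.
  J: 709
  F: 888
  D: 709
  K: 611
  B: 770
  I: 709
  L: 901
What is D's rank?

5

Sorted (descending): 901, 888, 770, 709, 709, 709, 611
The 3 values of 709 occupy positions 4–6 → average rank 5.
D has value 709 → rank 5.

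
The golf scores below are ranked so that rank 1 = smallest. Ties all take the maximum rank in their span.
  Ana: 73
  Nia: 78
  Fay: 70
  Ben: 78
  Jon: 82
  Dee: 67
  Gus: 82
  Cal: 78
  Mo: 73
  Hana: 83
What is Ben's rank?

Sorted (ascending): 67, 70, 73, 73, 78, 78, 78, 82, 82, 83
The 2 values of 73 occupy positions 3–4 → each gets rank 4.
The 3 values of 78 occupy positions 5–7 → each gets rank 7.
The 2 values of 82 occupy positions 8–9 → each gets rank 9.
Ben has value 78 → rank 7.

7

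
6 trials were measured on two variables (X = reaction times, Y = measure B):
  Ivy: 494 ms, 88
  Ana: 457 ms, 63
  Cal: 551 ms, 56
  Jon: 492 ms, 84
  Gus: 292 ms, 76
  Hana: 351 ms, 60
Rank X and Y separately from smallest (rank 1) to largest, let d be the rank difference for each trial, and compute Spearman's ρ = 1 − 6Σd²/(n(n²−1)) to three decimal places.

Ranks of variable 1: 5, 3, 6, 4, 1, 2
Ranks of variable 2: 6, 3, 1, 5, 4, 2
d = r₁ − r₂: -1, 0, 5, -1, -3, 0
d²: 1, 0, 25, 1, 9, 0; Σd² = 36
ρ = 1 − 6·36/(6·35) = 1 − 216/210 = -0.029

-0.029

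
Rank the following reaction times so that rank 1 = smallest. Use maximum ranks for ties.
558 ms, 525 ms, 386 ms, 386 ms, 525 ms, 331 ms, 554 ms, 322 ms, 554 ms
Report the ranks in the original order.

9, 6, 4, 4, 6, 2, 8, 1, 8

Sorted (ascending): 322, 331, 386, 386, 525, 525, 554, 554, 558
The 2 values of 386 occupy positions 3–4 → each gets rank 4.
The 2 values of 525 occupy positions 5–6 → each gets rank 6.
The 2 values of 554 occupy positions 7–8 → each gets rank 8.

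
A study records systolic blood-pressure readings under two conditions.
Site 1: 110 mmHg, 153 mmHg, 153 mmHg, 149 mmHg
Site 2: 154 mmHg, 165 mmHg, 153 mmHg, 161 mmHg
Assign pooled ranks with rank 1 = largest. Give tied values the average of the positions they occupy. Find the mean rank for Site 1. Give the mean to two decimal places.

6.25

Sorted (descending): 165, 161, 154, 153, 153, 153, 149, 110
The 3 values of 153 occupy positions 4–6 → average rank 5.
Site 1 values → pooled ranks: 110→8, 153→5, 153→5, 149→7
Mean rank = (8 + 5 + 5 + 7) / 4 = 6.25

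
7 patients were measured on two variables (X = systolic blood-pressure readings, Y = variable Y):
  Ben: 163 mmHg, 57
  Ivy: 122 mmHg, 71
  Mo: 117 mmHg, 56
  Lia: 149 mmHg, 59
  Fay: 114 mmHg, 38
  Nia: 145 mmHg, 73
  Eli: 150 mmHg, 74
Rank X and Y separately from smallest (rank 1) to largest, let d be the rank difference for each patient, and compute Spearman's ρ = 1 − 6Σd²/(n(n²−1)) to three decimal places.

0.536

Ranks of variable 1: 7, 3, 2, 5, 1, 4, 6
Ranks of variable 2: 3, 5, 2, 4, 1, 6, 7
d = r₁ − r₂: 4, -2, 0, 1, 0, -2, -1
d²: 16, 4, 0, 1, 0, 4, 1; Σd² = 26
ρ = 1 − 6·26/(7·48) = 1 − 156/336 = 0.536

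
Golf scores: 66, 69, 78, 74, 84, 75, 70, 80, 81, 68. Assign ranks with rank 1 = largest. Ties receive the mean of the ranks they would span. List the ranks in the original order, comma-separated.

Sorted (descending): 84, 81, 80, 78, 75, 74, 70, 69, 68, 66
No ties — each value takes its position as its rank.

10, 8, 4, 6, 1, 5, 7, 3, 2, 9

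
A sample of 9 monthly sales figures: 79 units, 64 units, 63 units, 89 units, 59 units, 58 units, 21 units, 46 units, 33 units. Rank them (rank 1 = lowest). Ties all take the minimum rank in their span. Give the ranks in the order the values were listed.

8, 7, 6, 9, 5, 4, 1, 3, 2

Sorted (ascending): 21, 33, 46, 58, 59, 63, 64, 79, 89
No ties — each value takes its position as its rank.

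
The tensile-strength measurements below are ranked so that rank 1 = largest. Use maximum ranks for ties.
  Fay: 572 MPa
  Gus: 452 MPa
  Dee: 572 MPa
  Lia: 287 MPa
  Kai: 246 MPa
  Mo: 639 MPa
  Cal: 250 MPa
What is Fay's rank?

Sorted (descending): 639, 572, 572, 452, 287, 250, 246
The 2 values of 572 occupy positions 2–3 → each gets rank 3.
Fay has value 572 MPa → rank 3.

3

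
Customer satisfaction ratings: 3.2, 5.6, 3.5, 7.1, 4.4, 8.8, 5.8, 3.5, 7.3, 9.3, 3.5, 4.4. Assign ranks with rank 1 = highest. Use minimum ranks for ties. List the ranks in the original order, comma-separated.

Sorted (descending): 9.3, 8.8, 7.3, 7.1, 5.8, 5.6, 4.4, 4.4, 3.5, 3.5, 3.5, 3.2
The 2 values of 4.4 occupy positions 7–8 → each gets rank 7.
The 3 values of 3.5 occupy positions 9–11 → each gets rank 9.

12, 6, 9, 4, 7, 2, 5, 9, 3, 1, 9, 7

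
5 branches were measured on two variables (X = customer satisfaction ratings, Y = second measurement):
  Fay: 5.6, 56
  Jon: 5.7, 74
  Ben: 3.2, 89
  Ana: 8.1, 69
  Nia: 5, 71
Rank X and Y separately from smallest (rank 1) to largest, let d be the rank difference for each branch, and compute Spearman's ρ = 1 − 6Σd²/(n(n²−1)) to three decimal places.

-0.500

Ranks of variable 1: 3, 4, 1, 5, 2
Ranks of variable 2: 1, 4, 5, 2, 3
d = r₁ − r₂: 2, 0, -4, 3, -1
d²: 4, 0, 16, 9, 1; Σd² = 30
ρ = 1 − 6·30/(5·24) = 1 − 180/120 = -0.500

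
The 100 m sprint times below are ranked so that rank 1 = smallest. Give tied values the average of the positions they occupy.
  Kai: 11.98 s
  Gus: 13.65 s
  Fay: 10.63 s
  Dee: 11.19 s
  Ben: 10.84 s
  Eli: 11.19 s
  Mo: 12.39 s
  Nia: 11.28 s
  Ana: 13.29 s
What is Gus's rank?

9

Sorted (ascending): 10.63, 10.84, 11.19, 11.19, 11.28, 11.98, 12.39, 13.29, 13.65
The 2 values of 11.19 occupy positions 3–4 → average rank (3+4)/2 = 3.5.
Gus has value 13.65 s → rank 9.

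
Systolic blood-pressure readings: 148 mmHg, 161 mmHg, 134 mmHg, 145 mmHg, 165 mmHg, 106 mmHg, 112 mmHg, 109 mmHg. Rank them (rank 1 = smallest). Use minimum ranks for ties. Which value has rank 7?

161

Sorted (ascending): 106, 109, 112, 134, 145, 148, 161, 165
No ties — each value takes its position as its rank.
Rank 7 → value 161.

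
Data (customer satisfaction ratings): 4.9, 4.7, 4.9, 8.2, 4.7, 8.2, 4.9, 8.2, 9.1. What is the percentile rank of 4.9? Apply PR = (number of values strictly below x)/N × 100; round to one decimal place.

22.2

N = 9.
Strictly below 4.9: 2. Equal to 4.9: 3.
PR = 2/9 × 100 = 22.2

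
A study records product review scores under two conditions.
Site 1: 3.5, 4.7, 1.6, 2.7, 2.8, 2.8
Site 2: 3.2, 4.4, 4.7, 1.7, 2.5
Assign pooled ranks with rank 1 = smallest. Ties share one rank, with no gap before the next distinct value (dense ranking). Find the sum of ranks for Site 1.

Sorted (ascending): 1.6, 1.7, 2.5, 2.7, 2.8, 2.8, 3.2, 3.5, 4.4, 4.7, 4.7
The 2 values of 2.8 share dense rank 5.
The 2 values of 4.7 share dense rank 9.
Remaining distinct values take the next consecutive integers.
Site 1 values → pooled ranks: 3.5→7, 4.7→9, 1.6→1, 2.7→4, 2.8→5, 2.8→5
Rank sum = 7 + 9 + 1 + 4 + 5 + 5 = 31

31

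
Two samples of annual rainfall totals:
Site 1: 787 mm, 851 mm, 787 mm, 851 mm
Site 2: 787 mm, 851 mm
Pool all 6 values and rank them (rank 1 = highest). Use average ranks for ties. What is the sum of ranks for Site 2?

7

Sorted (descending): 851, 851, 851, 787, 787, 787
The 3 values of 851 occupy positions 1–3 → average rank 2.
The 3 values of 787 occupy positions 4–6 → average rank 5.
Site 2 values → pooled ranks: 787→5, 851→2
Rank sum = 5 + 2 = 7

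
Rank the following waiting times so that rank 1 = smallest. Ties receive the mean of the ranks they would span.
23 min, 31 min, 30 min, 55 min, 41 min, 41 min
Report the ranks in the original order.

Sorted (ascending): 23, 30, 31, 41, 41, 55
The 2 values of 41 occupy positions 4–5 → average rank (4+5)/2 = 4.5.

1, 3, 2, 6, 4.5, 4.5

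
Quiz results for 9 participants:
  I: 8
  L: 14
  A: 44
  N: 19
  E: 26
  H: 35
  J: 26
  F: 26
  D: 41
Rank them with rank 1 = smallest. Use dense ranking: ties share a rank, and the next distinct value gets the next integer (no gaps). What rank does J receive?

Sorted (ascending): 8, 14, 19, 26, 26, 26, 35, 41, 44
The 3 values of 26 share dense rank 4.
Remaining distinct values take the next consecutive integers.
J has value 26 → rank 4.

4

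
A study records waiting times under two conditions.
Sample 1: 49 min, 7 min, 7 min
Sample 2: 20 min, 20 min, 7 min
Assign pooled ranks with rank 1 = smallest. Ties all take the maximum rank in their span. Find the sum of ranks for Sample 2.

Sorted (ascending): 7, 7, 7, 20, 20, 49
The 3 values of 7 occupy positions 1–3 → each gets rank 3.
The 2 values of 20 occupy positions 4–5 → each gets rank 5.
Sample 2 values → pooled ranks: 20→5, 20→5, 7→3
Rank sum = 5 + 5 + 3 = 13

13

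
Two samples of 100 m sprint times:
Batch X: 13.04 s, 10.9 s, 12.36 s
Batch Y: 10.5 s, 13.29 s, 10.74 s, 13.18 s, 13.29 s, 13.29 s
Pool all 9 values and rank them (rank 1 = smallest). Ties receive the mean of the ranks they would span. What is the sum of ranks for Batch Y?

33

Sorted (ascending): 10.5, 10.74, 10.9, 12.36, 13.04, 13.18, 13.29, 13.29, 13.29
The 3 values of 13.29 occupy positions 7–9 → average rank 8.
Batch Y values → pooled ranks: 10.5→1, 13.29→8, 10.74→2, 13.18→6, 13.29→8, 13.29→8
Rank sum = 1 + 8 + 2 + 6 + 8 + 8 = 33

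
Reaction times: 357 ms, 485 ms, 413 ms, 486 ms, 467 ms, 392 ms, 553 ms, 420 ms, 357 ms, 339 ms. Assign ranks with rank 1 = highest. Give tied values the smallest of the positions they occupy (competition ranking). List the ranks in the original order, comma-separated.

Sorted (descending): 553, 486, 485, 467, 420, 413, 392, 357, 357, 339
The 2 values of 357 occupy positions 8–9 → each gets rank 8.

8, 3, 6, 2, 4, 7, 1, 5, 8, 10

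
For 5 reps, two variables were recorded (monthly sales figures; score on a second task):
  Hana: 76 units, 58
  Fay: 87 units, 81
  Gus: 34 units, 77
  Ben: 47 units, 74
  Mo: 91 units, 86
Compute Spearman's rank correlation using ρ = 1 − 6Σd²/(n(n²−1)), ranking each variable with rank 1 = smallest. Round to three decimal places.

Ranks of variable 1: 3, 4, 1, 2, 5
Ranks of variable 2: 1, 4, 3, 2, 5
d = r₁ − r₂: 2, 0, -2, 0, 0
d²: 4, 0, 4, 0, 0; Σd² = 8
ρ = 1 − 6·8/(5·24) = 1 − 48/120 = 0.600

0.600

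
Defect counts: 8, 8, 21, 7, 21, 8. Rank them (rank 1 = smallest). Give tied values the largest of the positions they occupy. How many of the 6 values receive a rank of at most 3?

Sorted (ascending): 7, 8, 8, 8, 21, 21
The 3 values of 8 occupy positions 2–4 → each gets rank 4.
The 2 values of 21 occupy positions 5–6 → each gets rank 6.
Ranks ≤ 3: {1} → 1 value.

1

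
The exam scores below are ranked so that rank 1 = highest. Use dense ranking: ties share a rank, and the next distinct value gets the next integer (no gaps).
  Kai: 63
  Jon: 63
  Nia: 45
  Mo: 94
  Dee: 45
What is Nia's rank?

3

Sorted (descending): 94, 63, 63, 45, 45
The 2 values of 63 share dense rank 2.
The 2 values of 45 share dense rank 3.
Remaining distinct values take the next consecutive integers.
Nia has value 45 → rank 3.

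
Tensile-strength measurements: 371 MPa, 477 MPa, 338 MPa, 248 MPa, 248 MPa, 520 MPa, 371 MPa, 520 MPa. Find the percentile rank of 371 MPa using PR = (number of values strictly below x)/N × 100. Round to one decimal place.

37.5

N = 8.
Strictly below 371: 3. Equal to 371: 2.
PR = 3/8 × 100 = 37.5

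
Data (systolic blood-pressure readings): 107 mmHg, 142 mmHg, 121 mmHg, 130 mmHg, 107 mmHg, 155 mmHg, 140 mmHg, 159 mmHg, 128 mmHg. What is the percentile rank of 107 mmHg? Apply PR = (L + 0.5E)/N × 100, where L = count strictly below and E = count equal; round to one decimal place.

N = 9.
Strictly below 107: 0. Equal to 107: 2.
PR = (0 + 0.5·2)/9 × 100 = 11.1

11.1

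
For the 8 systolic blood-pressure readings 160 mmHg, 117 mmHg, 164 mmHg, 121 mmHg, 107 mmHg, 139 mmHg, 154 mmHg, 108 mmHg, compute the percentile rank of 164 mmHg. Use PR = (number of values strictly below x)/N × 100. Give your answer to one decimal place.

87.5

N = 8.
Strictly below 164: 7. Equal to 164: 1.
PR = 7/8 × 100 = 87.5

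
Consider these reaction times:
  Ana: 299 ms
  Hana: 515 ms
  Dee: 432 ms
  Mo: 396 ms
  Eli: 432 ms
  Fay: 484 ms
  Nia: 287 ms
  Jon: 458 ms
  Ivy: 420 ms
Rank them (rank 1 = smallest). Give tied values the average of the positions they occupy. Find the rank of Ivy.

Sorted (ascending): 287, 299, 396, 420, 432, 432, 458, 484, 515
The 2 values of 432 occupy positions 5–6 → average rank (5+6)/2 = 5.5.
Ivy has value 420 ms → rank 4.

4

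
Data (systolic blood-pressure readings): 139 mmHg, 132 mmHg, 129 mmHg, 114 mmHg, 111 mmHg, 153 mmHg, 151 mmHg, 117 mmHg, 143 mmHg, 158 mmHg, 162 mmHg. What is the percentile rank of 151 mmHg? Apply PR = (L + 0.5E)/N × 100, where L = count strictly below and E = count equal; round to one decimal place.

N = 11.
Strictly below 151: 7. Equal to 151: 1.
PR = (7 + 0.5·1)/11 × 100 = 68.2

68.2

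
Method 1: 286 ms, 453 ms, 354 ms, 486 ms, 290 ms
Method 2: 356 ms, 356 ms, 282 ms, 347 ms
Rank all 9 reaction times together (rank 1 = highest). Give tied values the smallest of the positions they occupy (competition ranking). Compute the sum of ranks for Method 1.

23

Sorted (descending): 486, 453, 356, 356, 354, 347, 290, 286, 282
The 2 values of 356 occupy positions 3–4 → each gets rank 3.
Method 1 values → pooled ranks: 286→8, 453→2, 354→5, 486→1, 290→7
Rank sum = 8 + 2 + 5 + 1 + 7 = 23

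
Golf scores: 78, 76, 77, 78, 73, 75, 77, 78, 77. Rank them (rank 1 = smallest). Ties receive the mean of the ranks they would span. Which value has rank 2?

Sorted (ascending): 73, 75, 76, 77, 77, 77, 78, 78, 78
The 3 values of 77 occupy positions 4–6 → average rank 5.
The 3 values of 78 occupy positions 7–9 → average rank 8.
Rank 2 → value 75.

75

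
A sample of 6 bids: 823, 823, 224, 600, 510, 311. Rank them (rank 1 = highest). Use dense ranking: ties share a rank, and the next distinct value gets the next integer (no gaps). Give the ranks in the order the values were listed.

1, 1, 5, 2, 3, 4

Sorted (descending): 823, 823, 600, 510, 311, 224
The 2 values of 823 share dense rank 1.
Remaining distinct values take the next consecutive integers.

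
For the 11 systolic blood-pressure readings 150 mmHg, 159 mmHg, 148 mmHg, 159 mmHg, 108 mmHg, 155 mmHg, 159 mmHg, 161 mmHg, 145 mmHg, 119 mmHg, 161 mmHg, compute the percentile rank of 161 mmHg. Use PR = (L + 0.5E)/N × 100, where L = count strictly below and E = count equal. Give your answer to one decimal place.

90.9

N = 11.
Strictly below 161: 9. Equal to 161: 2.
PR = (9 + 0.5·2)/11 × 100 = 90.9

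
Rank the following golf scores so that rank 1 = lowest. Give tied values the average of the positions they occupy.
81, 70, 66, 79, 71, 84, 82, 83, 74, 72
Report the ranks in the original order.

7, 2, 1, 6, 3, 10, 8, 9, 5, 4

Sorted (ascending): 66, 70, 71, 72, 74, 79, 81, 82, 83, 84
No ties — each value takes its position as its rank.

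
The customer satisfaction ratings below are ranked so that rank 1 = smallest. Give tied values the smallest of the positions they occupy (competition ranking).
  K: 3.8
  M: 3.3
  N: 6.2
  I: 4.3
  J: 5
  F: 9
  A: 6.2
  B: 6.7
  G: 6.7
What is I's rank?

Sorted (ascending): 3.3, 3.8, 4.3, 5, 6.2, 6.2, 6.7, 6.7, 9
The 2 values of 6.2 occupy positions 5–6 → each gets rank 5.
The 2 values of 6.7 occupy positions 7–8 → each gets rank 7.
I has value 4.3 → rank 3.

3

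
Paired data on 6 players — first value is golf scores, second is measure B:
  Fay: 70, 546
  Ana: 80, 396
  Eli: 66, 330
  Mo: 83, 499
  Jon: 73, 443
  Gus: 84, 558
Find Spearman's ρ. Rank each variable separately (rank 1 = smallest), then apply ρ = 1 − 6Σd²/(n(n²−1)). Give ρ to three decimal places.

0.600

Ranks of variable 1: 2, 4, 1, 5, 3, 6
Ranks of variable 2: 5, 2, 1, 4, 3, 6
d = r₁ − r₂: -3, 2, 0, 1, 0, 0
d²: 9, 4, 0, 1, 0, 0; Σd² = 14
ρ = 1 − 6·14/(6·35) = 1 − 84/210 = 0.600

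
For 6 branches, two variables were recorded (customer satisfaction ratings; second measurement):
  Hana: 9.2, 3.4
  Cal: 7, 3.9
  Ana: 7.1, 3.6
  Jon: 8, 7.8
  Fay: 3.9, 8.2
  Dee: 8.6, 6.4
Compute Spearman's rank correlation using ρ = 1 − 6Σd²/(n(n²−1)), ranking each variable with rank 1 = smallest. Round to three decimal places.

Ranks of variable 1: 6, 2, 3, 4, 1, 5
Ranks of variable 2: 1, 3, 2, 5, 6, 4
d = r₁ − r₂: 5, -1, 1, -1, -5, 1
d²: 25, 1, 1, 1, 25, 1; Σd² = 54
ρ = 1 − 6·54/(6·35) = 1 − 324/210 = -0.543

-0.543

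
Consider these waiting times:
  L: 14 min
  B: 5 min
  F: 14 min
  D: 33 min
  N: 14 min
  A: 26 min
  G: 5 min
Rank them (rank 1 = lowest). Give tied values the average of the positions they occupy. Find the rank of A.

6

Sorted (ascending): 5, 5, 14, 14, 14, 26, 33
The 2 values of 5 occupy positions 1–2 → average rank (1+2)/2 = 1.5.
The 3 values of 14 occupy positions 3–5 → average rank 4.
A has value 26 min → rank 6.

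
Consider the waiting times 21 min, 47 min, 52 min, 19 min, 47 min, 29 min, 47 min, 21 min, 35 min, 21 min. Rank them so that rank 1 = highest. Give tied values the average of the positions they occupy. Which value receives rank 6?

29

Sorted (descending): 52, 47, 47, 47, 35, 29, 21, 21, 21, 19
The 3 values of 47 occupy positions 2–4 → average rank 3.
The 3 values of 21 occupy positions 7–9 → average rank 8.
Rank 6 → value 29.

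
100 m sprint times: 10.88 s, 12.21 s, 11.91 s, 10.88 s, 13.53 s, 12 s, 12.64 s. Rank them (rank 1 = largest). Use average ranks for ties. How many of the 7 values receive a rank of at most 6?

Sorted (descending): 13.53, 12.64, 12.21, 12, 11.91, 10.88, 10.88
The 2 values of 10.88 occupy positions 6–7 → average rank (6+7)/2 = 6.5.
Ranks ≤ 6: {1, 2, 3, 4, 5} → 5 values.

5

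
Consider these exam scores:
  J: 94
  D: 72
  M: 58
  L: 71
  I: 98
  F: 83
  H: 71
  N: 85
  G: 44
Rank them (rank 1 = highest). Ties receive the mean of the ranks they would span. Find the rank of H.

6.5

Sorted (descending): 98, 94, 85, 83, 72, 71, 71, 58, 44
The 2 values of 71 occupy positions 6–7 → average rank (6+7)/2 = 6.5.
H has value 71 → rank 6.5.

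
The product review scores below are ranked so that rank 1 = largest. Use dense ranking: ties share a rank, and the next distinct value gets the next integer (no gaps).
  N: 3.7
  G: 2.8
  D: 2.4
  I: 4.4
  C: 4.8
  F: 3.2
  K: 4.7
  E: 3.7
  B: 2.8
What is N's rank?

4

Sorted (descending): 4.8, 4.7, 4.4, 3.7, 3.7, 3.2, 2.8, 2.8, 2.4
The 2 values of 3.7 share dense rank 4.
The 2 values of 2.8 share dense rank 6.
Remaining distinct values take the next consecutive integers.
N has value 3.7 → rank 4.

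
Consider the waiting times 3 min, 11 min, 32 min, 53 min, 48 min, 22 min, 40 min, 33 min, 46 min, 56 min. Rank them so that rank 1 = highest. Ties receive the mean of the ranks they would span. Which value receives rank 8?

22

Sorted (descending): 56, 53, 48, 46, 40, 33, 32, 22, 11, 3
No ties — each value takes its position as its rank.
Rank 8 → value 22.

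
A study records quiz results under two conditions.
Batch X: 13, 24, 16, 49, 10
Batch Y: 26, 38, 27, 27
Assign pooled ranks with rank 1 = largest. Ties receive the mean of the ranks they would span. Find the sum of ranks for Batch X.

31

Sorted (descending): 49, 38, 27, 27, 26, 24, 16, 13, 10
The 2 values of 27 occupy positions 3–4 → average rank (3+4)/2 = 3.5.
Batch X values → pooled ranks: 13→8, 24→6, 16→7, 49→1, 10→9
Rank sum = 8 + 6 + 7 + 1 + 9 = 31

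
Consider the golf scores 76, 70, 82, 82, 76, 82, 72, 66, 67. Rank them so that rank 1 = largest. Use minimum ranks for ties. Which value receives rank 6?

Sorted (descending): 82, 82, 82, 76, 76, 72, 70, 67, 66
The 3 values of 82 occupy positions 1–3 → each gets rank 1.
The 2 values of 76 occupy positions 4–5 → each gets rank 4.
Rank 6 → value 72.

72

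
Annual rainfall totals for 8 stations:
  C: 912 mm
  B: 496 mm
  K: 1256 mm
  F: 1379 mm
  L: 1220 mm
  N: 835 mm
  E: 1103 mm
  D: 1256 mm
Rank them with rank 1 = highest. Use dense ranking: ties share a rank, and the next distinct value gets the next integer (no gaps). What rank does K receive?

2

Sorted (descending): 1379, 1256, 1256, 1220, 1103, 912, 835, 496
The 2 values of 1256 share dense rank 2.
Remaining distinct values take the next consecutive integers.
K has value 1256 mm → rank 2.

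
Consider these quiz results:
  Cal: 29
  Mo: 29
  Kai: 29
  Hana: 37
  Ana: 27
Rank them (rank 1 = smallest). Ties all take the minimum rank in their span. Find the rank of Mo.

Sorted (ascending): 27, 29, 29, 29, 37
The 3 values of 29 occupy positions 2–4 → each gets rank 2.
Mo has value 29 → rank 2.

2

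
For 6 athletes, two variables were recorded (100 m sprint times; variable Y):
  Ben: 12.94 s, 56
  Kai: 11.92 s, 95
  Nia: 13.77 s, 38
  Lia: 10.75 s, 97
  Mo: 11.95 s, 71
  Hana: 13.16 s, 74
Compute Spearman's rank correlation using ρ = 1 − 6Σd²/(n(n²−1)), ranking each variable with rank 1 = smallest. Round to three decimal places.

-0.829

Ranks of variable 1: 4, 2, 6, 1, 3, 5
Ranks of variable 2: 2, 5, 1, 6, 3, 4
d = r₁ − r₂: 2, -3, 5, -5, 0, 1
d²: 4, 9, 25, 25, 0, 1; Σd² = 64
ρ = 1 − 6·64/(6·35) = 1 − 384/210 = -0.829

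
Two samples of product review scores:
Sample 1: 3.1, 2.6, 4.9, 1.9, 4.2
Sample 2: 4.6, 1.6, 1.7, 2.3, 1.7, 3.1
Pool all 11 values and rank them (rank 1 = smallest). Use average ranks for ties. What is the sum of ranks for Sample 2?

28.5

Sorted (ascending): 1.6, 1.7, 1.7, 1.9, 2.3, 2.6, 3.1, 3.1, 4.2, 4.6, 4.9
The 2 values of 1.7 occupy positions 2–3 → average rank (2+3)/2 = 2.5.
The 2 values of 3.1 occupy positions 7–8 → average rank (7+8)/2 = 7.5.
Sample 2 values → pooled ranks: 4.6→10, 1.6→1, 1.7→2.5, 2.3→5, 1.7→2.5, 3.1→7.5
Rank sum = 10 + 1 + 2.5 + 5 + 2.5 + 7.5 = 28.5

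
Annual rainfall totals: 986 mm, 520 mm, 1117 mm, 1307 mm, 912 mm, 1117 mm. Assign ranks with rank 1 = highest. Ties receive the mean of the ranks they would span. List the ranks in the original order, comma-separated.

Sorted (descending): 1307, 1117, 1117, 986, 912, 520
The 2 values of 1117 occupy positions 2–3 → average rank (2+3)/2 = 2.5.

4, 6, 2.5, 1, 5, 2.5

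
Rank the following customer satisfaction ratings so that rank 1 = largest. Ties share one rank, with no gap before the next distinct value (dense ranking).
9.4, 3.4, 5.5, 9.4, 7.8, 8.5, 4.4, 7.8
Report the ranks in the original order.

Sorted (descending): 9.4, 9.4, 8.5, 7.8, 7.8, 5.5, 4.4, 3.4
The 2 values of 9.4 share dense rank 1.
The 2 values of 7.8 share dense rank 3.
Remaining distinct values take the next consecutive integers.

1, 6, 4, 1, 3, 2, 5, 3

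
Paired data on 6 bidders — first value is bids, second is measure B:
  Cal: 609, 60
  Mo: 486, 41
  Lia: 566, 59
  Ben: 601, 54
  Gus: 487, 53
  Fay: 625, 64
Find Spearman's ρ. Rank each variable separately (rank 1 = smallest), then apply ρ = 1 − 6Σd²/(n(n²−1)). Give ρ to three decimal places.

Ranks of variable 1: 5, 1, 3, 4, 2, 6
Ranks of variable 2: 5, 1, 4, 3, 2, 6
d = r₁ − r₂: 0, 0, -1, 1, 0, 0
d²: 0, 0, 1, 1, 0, 0; Σd² = 2
ρ = 1 − 6·2/(6·35) = 1 − 12/210 = 0.943

0.943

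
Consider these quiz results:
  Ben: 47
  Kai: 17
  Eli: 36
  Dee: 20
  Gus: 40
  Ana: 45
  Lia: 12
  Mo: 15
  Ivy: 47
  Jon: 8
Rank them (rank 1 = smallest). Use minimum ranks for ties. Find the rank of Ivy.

Sorted (ascending): 8, 12, 15, 17, 20, 36, 40, 45, 47, 47
The 2 values of 47 occupy positions 9–10 → each gets rank 9.
Ivy has value 47 → rank 9.

9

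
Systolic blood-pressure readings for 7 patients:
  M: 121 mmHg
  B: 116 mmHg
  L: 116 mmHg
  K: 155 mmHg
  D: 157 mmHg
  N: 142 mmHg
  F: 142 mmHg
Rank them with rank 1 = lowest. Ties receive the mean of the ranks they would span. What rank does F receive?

4.5

Sorted (ascending): 116, 116, 121, 142, 142, 155, 157
The 2 values of 116 occupy positions 1–2 → average rank (1+2)/2 = 1.5.
The 2 values of 142 occupy positions 4–5 → average rank (4+5)/2 = 4.5.
F has value 142 mmHg → rank 4.5.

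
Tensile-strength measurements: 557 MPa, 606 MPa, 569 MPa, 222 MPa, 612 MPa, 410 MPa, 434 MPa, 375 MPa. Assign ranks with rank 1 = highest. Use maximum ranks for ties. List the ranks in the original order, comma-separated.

Sorted (descending): 612, 606, 569, 557, 434, 410, 375, 222
No ties — each value takes its position as its rank.

4, 2, 3, 8, 1, 6, 5, 7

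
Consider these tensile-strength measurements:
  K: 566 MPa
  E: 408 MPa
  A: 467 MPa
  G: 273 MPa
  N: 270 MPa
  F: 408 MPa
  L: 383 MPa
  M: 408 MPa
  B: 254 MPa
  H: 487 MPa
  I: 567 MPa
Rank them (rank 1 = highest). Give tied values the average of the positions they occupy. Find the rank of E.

6

Sorted (descending): 567, 566, 487, 467, 408, 408, 408, 383, 273, 270, 254
The 3 values of 408 occupy positions 5–7 → average rank 6.
E has value 408 MPa → rank 6.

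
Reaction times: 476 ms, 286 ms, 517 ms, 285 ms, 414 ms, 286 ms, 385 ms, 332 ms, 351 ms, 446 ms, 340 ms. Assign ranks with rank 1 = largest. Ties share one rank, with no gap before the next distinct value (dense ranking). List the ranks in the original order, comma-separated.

2, 9, 1, 10, 4, 9, 5, 8, 6, 3, 7

Sorted (descending): 517, 476, 446, 414, 385, 351, 340, 332, 286, 286, 285
The 2 values of 286 share dense rank 9.
Remaining distinct values take the next consecutive integers.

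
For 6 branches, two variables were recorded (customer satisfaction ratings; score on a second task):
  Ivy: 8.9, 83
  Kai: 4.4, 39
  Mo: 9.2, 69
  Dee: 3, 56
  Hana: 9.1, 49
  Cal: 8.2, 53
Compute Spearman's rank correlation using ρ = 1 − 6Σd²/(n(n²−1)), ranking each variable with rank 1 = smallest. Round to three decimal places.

0.314

Ranks of variable 1: 4, 2, 6, 1, 5, 3
Ranks of variable 2: 6, 1, 5, 4, 2, 3
d = r₁ − r₂: -2, 1, 1, -3, 3, 0
d²: 4, 1, 1, 9, 9, 0; Σd² = 24
ρ = 1 − 6·24/(6·35) = 1 − 144/210 = 0.314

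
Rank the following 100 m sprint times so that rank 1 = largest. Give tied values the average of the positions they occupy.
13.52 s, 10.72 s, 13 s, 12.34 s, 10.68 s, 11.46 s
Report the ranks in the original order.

Sorted (descending): 13.52, 13, 12.34, 11.46, 10.72, 10.68
No ties — each value takes its position as its rank.

1, 5, 2, 3, 6, 4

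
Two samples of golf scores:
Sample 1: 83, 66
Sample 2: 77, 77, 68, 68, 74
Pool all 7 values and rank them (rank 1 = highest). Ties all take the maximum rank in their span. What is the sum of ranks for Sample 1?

8

Sorted (descending): 83, 77, 77, 74, 68, 68, 66
The 2 values of 77 occupy positions 2–3 → each gets rank 3.
The 2 values of 68 occupy positions 5–6 → each gets rank 6.
Sample 1 values → pooled ranks: 83→1, 66→7
Rank sum = 1 + 7 = 8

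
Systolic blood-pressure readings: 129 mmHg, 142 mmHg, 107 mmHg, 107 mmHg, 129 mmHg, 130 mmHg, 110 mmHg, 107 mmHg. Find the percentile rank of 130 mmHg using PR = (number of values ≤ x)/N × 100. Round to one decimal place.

N = 8.
Strictly below 130: 6. Equal to 130: 1.
PR = 7/8 × 100 = 87.5

87.5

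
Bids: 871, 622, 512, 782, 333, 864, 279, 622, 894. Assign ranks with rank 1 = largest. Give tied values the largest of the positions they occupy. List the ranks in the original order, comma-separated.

2, 6, 7, 4, 8, 3, 9, 6, 1

Sorted (descending): 894, 871, 864, 782, 622, 622, 512, 333, 279
The 2 values of 622 occupy positions 5–6 → each gets rank 6.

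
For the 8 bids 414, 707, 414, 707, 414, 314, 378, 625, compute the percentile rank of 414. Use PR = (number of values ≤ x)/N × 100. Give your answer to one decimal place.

62.5

N = 8.
Strictly below 414: 2. Equal to 414: 3.
PR = 5/8 × 100 = 62.5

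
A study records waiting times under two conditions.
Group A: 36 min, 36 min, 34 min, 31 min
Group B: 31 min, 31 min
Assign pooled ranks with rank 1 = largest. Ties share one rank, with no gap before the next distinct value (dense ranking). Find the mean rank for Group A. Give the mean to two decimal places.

Sorted (descending): 36, 36, 34, 31, 31, 31
The 2 values of 36 share dense rank 1.
The 3 values of 31 share dense rank 3.
Remaining distinct values take the next consecutive integers.
Group A values → pooled ranks: 36→1, 36→1, 34→2, 31→3
Mean rank = (1 + 1 + 2 + 3) / 4 = 1.75

1.75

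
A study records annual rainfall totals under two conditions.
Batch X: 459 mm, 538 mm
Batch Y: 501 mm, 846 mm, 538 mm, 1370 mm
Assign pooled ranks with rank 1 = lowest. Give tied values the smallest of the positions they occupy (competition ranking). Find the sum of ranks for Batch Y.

Sorted (ascending): 459, 501, 538, 538, 846, 1370
The 2 values of 538 occupy positions 3–4 → each gets rank 3.
Batch Y values → pooled ranks: 501→2, 846→5, 538→3, 1370→6
Rank sum = 2 + 5 + 3 + 6 = 16

16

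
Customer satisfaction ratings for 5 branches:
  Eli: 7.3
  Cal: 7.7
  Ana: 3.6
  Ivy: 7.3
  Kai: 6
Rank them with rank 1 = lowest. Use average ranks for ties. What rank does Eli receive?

3.5

Sorted (ascending): 3.6, 6, 7.3, 7.3, 7.7
The 2 values of 7.3 occupy positions 3–4 → average rank (3+4)/2 = 3.5.
Eli has value 7.3 → rank 3.5.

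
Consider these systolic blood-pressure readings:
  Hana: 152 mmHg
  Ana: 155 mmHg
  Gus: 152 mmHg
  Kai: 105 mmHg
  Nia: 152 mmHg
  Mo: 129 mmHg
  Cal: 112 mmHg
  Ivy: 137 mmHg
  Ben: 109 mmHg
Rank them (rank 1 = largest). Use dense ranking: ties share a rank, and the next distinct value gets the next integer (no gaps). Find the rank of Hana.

Sorted (descending): 155, 152, 152, 152, 137, 129, 112, 109, 105
The 3 values of 152 share dense rank 2.
Remaining distinct values take the next consecutive integers.
Hana has value 152 mmHg → rank 2.

2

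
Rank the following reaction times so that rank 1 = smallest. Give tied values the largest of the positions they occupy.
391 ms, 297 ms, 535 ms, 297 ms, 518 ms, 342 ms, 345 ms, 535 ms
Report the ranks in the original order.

5, 2, 8, 2, 6, 3, 4, 8

Sorted (ascending): 297, 297, 342, 345, 391, 518, 535, 535
The 2 values of 297 occupy positions 1–2 → each gets rank 2.
The 2 values of 535 occupy positions 7–8 → each gets rank 8.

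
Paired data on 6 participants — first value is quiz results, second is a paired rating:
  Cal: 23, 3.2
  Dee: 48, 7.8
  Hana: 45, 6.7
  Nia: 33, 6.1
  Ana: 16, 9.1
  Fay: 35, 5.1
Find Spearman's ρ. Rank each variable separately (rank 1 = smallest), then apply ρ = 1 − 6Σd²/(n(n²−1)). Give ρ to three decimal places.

Ranks of variable 1: 2, 6, 5, 3, 1, 4
Ranks of variable 2: 1, 5, 4, 3, 6, 2
d = r₁ − r₂: 1, 1, 1, 0, -5, 2
d²: 1, 1, 1, 0, 25, 4; Σd² = 32
ρ = 1 − 6·32/(6·35) = 1 − 192/210 = 0.086

0.086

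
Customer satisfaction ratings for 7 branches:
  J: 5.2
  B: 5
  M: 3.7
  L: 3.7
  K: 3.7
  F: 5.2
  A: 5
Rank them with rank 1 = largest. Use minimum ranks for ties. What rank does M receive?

5

Sorted (descending): 5.2, 5.2, 5, 5, 3.7, 3.7, 3.7
The 2 values of 5.2 occupy positions 1–2 → each gets rank 1.
The 2 values of 5 occupy positions 3–4 → each gets rank 3.
The 3 values of 3.7 occupy positions 5–7 → each gets rank 5.
M has value 3.7 → rank 5.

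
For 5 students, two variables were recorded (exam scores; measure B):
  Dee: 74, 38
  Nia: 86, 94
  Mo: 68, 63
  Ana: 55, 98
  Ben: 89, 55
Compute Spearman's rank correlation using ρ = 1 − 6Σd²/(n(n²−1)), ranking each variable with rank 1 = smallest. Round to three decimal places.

-0.500

Ranks of variable 1: 3, 4, 2, 1, 5
Ranks of variable 2: 1, 4, 3, 5, 2
d = r₁ − r₂: 2, 0, -1, -4, 3
d²: 4, 0, 1, 16, 9; Σd² = 30
ρ = 1 − 6·30/(5·24) = 1 − 180/120 = -0.500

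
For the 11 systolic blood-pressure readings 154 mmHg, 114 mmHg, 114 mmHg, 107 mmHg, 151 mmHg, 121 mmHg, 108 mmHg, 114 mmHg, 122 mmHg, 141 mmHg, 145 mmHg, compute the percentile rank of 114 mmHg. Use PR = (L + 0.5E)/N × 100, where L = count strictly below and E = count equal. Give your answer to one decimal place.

31.8

N = 11.
Strictly below 114: 2. Equal to 114: 3.
PR = (2 + 0.5·3)/11 × 100 = 31.8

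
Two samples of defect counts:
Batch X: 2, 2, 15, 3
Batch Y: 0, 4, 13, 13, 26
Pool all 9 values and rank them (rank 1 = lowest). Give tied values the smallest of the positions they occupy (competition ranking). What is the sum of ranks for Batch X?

Sorted (ascending): 0, 2, 2, 3, 4, 13, 13, 15, 26
The 2 values of 2 occupy positions 2–3 → each gets rank 2.
The 2 values of 13 occupy positions 6–7 → each gets rank 6.
Batch X values → pooled ranks: 2→2, 2→2, 15→8, 3→4
Rank sum = 2 + 2 + 8 + 4 = 16

16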